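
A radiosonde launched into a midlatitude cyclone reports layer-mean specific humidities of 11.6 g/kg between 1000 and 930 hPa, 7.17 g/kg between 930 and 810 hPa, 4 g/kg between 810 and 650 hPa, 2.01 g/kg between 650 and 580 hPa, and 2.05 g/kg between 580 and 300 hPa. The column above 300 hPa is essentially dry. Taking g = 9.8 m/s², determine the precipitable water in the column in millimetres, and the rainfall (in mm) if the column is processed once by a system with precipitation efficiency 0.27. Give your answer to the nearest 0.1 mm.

PW ≈ 30.9 mm; rainfall ≈ 8.3 mm

Precipitable water is the column-integrated vapour mass per unit area: PW = (1/g) Σ q̄ Δp, with q in kg/kg and Δp in Pa (1 kg/m² of water = 1 mm).
Layer 1000–930 hPa: Δp = 70 hPa = 7000 Pa, q̄ = 0.0116 kg/kg → 0.0116 × 7000 / 9.8 = 8.29 mm
Layer 930–810 hPa: Δp = 120 hPa = 12000 Pa, q̄ = 0.00717 kg/kg → 0.00717 × 12000 / 9.8 = 8.78 mm
Layer 810–650 hPa: Δp = 160 hPa = 16000 Pa, q̄ = 0.004 kg/kg → 0.004 × 16000 / 9.8 = 6.53 mm
Layer 650–580 hPa: Δp = 70 hPa = 7000 Pa, q̄ = 0.00201 kg/kg → 0.00201 × 7000 / 9.8 = 1.44 mm
Layer 580–300 hPa: Δp = 280 hPa = 28000 Pa, q̄ = 0.00205 kg/kg → 0.00205 × 28000 / 9.8 = 5.86 mm
PW = 8.29 + 8.78 + 6.53 + 1.44 + 5.86 = 30.90 ≈ 30.9 mm.
Rainfall = ε × PW = 0.27 × 30.9 = 8.3 mm.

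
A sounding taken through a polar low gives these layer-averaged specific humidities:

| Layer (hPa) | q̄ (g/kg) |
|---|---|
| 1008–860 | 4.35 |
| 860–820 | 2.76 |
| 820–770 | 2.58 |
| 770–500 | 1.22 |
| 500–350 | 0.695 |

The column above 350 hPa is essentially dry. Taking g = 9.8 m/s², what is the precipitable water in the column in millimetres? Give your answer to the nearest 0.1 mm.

PW ≈ 13.4 mm

Precipitable water is the column-integrated vapour mass per unit area: PW = (1/g) Σ q̄ Δp, with q in kg/kg and Δp in Pa (1 kg/m² of water = 1 mm).
Layer 1008–860 hPa: Δp = 148 hPa = 14800 Pa, q̄ = 0.00435 kg/kg → 0.00435 × 14800 / 9.8 = 6.57 mm
Layer 860–820 hPa: Δp = 40 hPa = 4000 Pa, q̄ = 0.00276 kg/kg → 0.00276 × 4000 / 9.8 = 1.13 mm
Layer 820–770 hPa: Δp = 50 hPa = 5000 Pa, q̄ = 0.00258 kg/kg → 0.00258 × 5000 / 9.8 = 1.32 mm
Layer 770–500 hPa: Δp = 270 hPa = 27000 Pa, q̄ = 0.00122 kg/kg → 0.00122 × 27000 / 9.8 = 3.36 mm
Layer 500–350 hPa: Δp = 150 hPa = 15000 Pa, q̄ = 0.000695 kg/kg → 0.000695 × 15000 / 9.8 = 1.06 mm
PW = 6.57 + 1.13 + 1.32 + 3.36 + 1.06 = 13.44 ≈ 13.4 mm.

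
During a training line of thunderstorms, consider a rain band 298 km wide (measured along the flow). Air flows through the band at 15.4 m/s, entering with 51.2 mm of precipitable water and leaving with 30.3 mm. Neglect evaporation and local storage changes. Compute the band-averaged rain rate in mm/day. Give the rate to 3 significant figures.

R ≈ 93.3 mm/day

Column moisture flux per unit crosswind length is F = V × PW.
Inflow: F_in = 15.4 × 51.2 = 788.48 mm·m/s
Outflow: F_out = 15.4 × 30.3 = 466.62 mm·m/s
Steady-state rate R = (F_in − F_out)/L = (788.48 − 466.62) / 298000 m = 1.080e-03 mm/s.
R = 1.080e-03 × 3600 × 24 = 93.3 mm/day.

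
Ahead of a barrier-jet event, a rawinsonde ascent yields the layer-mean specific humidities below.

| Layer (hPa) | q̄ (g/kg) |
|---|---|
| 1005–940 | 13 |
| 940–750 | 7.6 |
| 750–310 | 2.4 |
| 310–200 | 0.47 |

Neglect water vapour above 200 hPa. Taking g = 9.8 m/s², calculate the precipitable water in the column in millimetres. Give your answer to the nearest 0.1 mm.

Precipitable water is the column-integrated vapour mass per unit area: PW = (1/g) Σ q̄ Δp, with q in kg/kg and Δp in Pa (1 kg/m² of water = 1 mm).
Layer 1005–940 hPa: Δp = 65 hPa = 6500 Pa, q̄ = 0.013 kg/kg → 0.013 × 6500 / 9.8 = 8.62 mm
Layer 940–750 hPa: Δp = 190 hPa = 19000 Pa, q̄ = 0.0076 kg/kg → 0.0076 × 19000 / 9.8 = 14.73 mm
Layer 750–310 hPa: Δp = 440 hPa = 44000 Pa, q̄ = 0.0024 kg/kg → 0.0024 × 44000 / 9.8 = 10.78 mm
Layer 310–200 hPa: Δp = 110 hPa = 11000 Pa, q̄ = 0.00047 kg/kg → 0.00047 × 11000 / 9.8 = 0.53 mm
PW = 8.62 + 14.73 + 10.78 + 0.53 = 34.66 ≈ 34.7 mm.

PW ≈ 34.7 mm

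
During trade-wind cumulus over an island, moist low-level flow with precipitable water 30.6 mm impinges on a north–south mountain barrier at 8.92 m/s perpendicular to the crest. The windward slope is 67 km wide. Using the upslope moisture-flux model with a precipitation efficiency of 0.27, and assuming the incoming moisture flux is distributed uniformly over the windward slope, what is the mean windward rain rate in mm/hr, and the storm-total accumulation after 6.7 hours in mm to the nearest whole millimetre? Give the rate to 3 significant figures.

Incoming column moisture flux per unit ridge length: F = V × PW = 8.92 × 30.6 = 272.952 mm·m/s.
Spread over the 67 km slope with efficiency ε = 0.27: R = ε·F/W = 0.27 × 272.952 / 67000 m = 1.100e-03 mm/s.
R = 1.100e-03 × 3600 = 3.96 mm/hr.
Over 6.7 h: total = 3.96 × 6.7 = 26.532 ≈ 27 mm.

R ≈ 3.96 mm/hr; total ≈ 27 mm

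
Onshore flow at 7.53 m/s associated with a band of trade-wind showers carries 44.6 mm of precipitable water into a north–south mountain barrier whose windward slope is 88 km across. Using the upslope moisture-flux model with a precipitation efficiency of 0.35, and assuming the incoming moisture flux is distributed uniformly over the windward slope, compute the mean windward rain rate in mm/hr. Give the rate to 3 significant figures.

R ≈ 4.81 mm/hr

Incoming column moisture flux per unit ridge length: F = V × PW = 7.53 × 44.6 = 335.838 mm·m/s.
Spread over the 88 km slope with efficiency ε = 0.35: R = ε·F/W = 0.35 × 335.838 / 88000 m = 1.336e-03 mm/s.
R = 1.336e-03 × 3600 = 4.81 mm/hr.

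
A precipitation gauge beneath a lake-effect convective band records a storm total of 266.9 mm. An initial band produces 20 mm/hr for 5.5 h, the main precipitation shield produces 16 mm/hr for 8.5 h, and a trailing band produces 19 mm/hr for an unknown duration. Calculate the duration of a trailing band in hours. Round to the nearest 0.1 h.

Known phases: 20 × 5.5 + 16 × 8.5 = 110 + 136 = 246 mm.
Remaining depth = 266.9 − 246 = 20.9 mm.
Duration = 20.9 / 19 = 1.1 h.

duration ≈ 1.1 h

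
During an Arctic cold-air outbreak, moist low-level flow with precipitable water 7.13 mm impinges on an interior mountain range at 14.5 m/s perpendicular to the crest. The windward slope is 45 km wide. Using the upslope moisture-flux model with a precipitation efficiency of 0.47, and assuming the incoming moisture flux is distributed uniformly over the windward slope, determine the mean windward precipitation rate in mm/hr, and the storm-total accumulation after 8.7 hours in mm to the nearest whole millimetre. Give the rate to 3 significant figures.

Incoming column moisture flux per unit ridge length: F = V × PW = 14.5 × 7.13 = 103.385 mm·m/s.
Spread over the 45 km slope with efficiency ε = 0.47: R = ε·F/W = 0.47 × 103.385 / 45000 m = 1.080e-03 mm/s.
R = 1.080e-03 × 3600 = 3.89 mm/hr.
Over 8.7 h: total = 3.89 × 8.7 = 33.843 ≈ 34 mm.

R ≈ 3.89 mm/hr; total ≈ 34 mm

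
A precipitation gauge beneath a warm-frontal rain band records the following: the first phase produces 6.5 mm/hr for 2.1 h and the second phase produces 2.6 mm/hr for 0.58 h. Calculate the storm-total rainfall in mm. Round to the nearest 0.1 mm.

total ≈ 15.2 mm

Total = Σ Rᵢ Δtᵢ = 6.5 × 2.1 + 2.6 × 0.58
      = 13.65 + 1.508 = 15.2 mm.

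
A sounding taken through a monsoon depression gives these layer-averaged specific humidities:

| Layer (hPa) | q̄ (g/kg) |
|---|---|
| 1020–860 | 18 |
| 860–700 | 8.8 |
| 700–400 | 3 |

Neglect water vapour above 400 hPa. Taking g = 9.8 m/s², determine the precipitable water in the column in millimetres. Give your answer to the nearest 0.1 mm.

Precipitable water is the column-integrated vapour mass per unit area: PW = (1/g) Σ q̄ Δp, with q in kg/kg and Δp in Pa (1 kg/m² of water = 1 mm).
Layer 1020–860 hPa: Δp = 160 hPa = 16000 Pa, q̄ = 0.018 kg/kg → 0.018 × 16000 / 9.8 = 29.39 mm
Layer 860–700 hPa: Δp = 160 hPa = 16000 Pa, q̄ = 0.0088 kg/kg → 0.0088 × 16000 / 9.8 = 14.37 mm
Layer 700–400 hPa: Δp = 300 hPa = 30000 Pa, q̄ = 0.003 kg/kg → 0.003 × 30000 / 9.8 = 9.18 mm
PW = 29.39 + 14.37 + 9.18 = 52.94 ≈ 52.9 mm.

PW ≈ 52.9 mm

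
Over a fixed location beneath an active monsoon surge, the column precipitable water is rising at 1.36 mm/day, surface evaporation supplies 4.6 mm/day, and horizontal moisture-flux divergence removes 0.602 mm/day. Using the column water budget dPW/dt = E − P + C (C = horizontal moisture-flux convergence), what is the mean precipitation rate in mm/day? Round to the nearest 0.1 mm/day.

dPW/dt = +1.36 mm/day.
P = E + C − dPW/dt = 4.6 + (-0.602) − (+1.36) = 2.6 mm/day.

P ≈ 2.6 mm/day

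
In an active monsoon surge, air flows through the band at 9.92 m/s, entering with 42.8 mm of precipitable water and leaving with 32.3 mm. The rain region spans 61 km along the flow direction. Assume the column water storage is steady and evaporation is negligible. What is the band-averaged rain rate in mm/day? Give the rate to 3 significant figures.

R ≈ 148 mm/day

Column moisture flux per unit crosswind length is F = V × PW.
Inflow: F_in = 9.92 × 42.8 = 424.576 mm·m/s
Outflow: F_out = 9.92 × 32.3 = 320.416 mm·m/s
Steady-state rate R = (F_in − F_out)/L = (424.576 − 320.416) / 61000 m = 1.708e-03 mm/s.
R = 1.708e-03 × 3600 × 24 = 148 mm/day.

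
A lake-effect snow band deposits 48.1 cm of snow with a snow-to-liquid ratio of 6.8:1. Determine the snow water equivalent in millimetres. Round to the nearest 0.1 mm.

SWE ≈ 70.7 mm

SWE = snow depth / ratio = 48.1 cm / 6.8 = 7.074 cm = 70.7 mm.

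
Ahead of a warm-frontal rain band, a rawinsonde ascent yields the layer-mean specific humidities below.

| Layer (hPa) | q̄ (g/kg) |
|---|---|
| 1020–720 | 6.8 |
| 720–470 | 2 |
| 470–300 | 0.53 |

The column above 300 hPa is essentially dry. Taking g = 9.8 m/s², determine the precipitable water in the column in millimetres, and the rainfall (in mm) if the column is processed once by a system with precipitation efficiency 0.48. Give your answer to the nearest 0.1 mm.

Precipitable water is the column-integrated vapour mass per unit area: PW = (1/g) Σ q̄ Δp, with q in kg/kg and Δp in Pa (1 kg/m² of water = 1 mm).
Layer 1020–720 hPa: Δp = 300 hPa = 30000 Pa, q̄ = 0.0068 kg/kg → 0.0068 × 30000 / 9.8 = 20.82 mm
Layer 720–470 hPa: Δp = 250 hPa = 25000 Pa, q̄ = 0.002 kg/kg → 0.002 × 25000 / 9.8 = 5.10 mm
Layer 470–300 hPa: Δp = 170 hPa = 17000 Pa, q̄ = 0.00053 kg/kg → 0.00053 × 17000 / 9.8 = 0.92 mm
PW = 20.82 + 5.10 + 0.92 = 26.84 ≈ 26.8 mm.
Rainfall = ε × PW = 0.48 × 26.8 = 12.9 mm.

PW ≈ 26.8 mm; rainfall ≈ 12.9 mm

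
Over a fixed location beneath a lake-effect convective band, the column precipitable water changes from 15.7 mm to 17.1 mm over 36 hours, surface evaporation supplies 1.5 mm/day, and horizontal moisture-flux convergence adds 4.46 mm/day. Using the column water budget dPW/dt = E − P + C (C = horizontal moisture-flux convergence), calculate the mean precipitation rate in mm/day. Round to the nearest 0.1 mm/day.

dPW/dt = (17.1 − 15.7) mm / (36/24 day) = +0.933 mm/day.
P = E + C − dPW/dt = 1.5 + (4.46) − (+0.933) = 5.0 mm/day.

P ≈ 5.0 mm/day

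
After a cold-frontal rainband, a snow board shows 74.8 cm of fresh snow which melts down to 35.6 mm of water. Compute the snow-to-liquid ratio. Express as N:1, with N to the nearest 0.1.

ratio ≈ 21.0

Ratio = snow depth / SWE = 748 mm / 35.6 mm = 21.0, i.e. 21.0:1.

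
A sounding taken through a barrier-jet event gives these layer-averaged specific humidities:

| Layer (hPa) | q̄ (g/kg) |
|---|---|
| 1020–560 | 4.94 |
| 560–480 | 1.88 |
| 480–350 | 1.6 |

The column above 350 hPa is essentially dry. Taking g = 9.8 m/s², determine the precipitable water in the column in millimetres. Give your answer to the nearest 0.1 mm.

Precipitable water is the column-integrated vapour mass per unit area: PW = (1/g) Σ q̄ Δp, with q in kg/kg and Δp in Pa (1 kg/m² of water = 1 mm).
Layer 1020–560 hPa: Δp = 460 hPa = 46000 Pa, q̄ = 0.00494 kg/kg → 0.00494 × 46000 / 9.8 = 23.19 mm
Layer 560–480 hPa: Δp = 80 hPa = 8000 Pa, q̄ = 0.00188 kg/kg → 0.00188 × 8000 / 9.8 = 1.53 mm
Layer 480–350 hPa: Δp = 130 hPa = 13000 Pa, q̄ = 0.0016 kg/kg → 0.0016 × 13000 / 9.8 = 2.12 mm
PW = 23.19 + 1.53 + 2.12 = 26.84 ≈ 26.8 mm.

PW ≈ 26.8 mm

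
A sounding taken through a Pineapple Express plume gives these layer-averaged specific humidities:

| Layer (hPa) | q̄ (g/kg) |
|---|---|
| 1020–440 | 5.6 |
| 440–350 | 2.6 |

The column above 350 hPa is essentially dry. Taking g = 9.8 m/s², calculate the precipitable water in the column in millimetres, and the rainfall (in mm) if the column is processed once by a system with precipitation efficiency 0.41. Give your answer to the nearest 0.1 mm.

PW ≈ 35.5 mm; rainfall ≈ 14.6 mm

Precipitable water is the column-integrated vapour mass per unit area: PW = (1/g) Σ q̄ Δp, with q in kg/kg and Δp in Pa (1 kg/m² of water = 1 mm).
Layer 1020–440 hPa: Δp = 580 hPa = 58000 Pa, q̄ = 0.0056 kg/kg → 0.0056 × 58000 / 9.8 = 33.14 mm
Layer 440–350 hPa: Δp = 90 hPa = 9000 Pa, q̄ = 0.0026 kg/kg → 0.0026 × 9000 / 9.8 = 2.39 mm
PW = 33.14 + 2.39 = 35.53 ≈ 35.5 mm.
Rainfall = ε × PW = 0.41 × 35.5 = 14.6 mm.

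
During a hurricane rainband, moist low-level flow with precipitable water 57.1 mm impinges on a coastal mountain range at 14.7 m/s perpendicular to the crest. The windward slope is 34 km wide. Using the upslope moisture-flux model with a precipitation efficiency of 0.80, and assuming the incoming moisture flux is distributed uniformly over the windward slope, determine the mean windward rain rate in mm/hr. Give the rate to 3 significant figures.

Incoming column moisture flux per unit ridge length: F = V × PW = 14.7 × 57.1 = 839.37 mm·m/s.
Spread over the 34 km slope with efficiency ε = 0.80: R = ε·F/W = 0.80 × 839.37 / 34000 m = 1.975e-02 mm/s.
R = 1.975e-02 × 3600 = 71.1 mm/hr.

R ≈ 71.1 mm/hr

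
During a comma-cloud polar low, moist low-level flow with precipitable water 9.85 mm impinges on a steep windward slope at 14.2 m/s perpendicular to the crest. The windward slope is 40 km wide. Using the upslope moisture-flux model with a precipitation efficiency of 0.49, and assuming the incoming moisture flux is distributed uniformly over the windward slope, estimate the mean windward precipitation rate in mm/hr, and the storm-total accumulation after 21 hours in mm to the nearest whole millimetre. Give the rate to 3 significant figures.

Incoming column moisture flux per unit ridge length: F = V × PW = 14.2 × 9.85 = 139.87 mm·m/s.
Spread over the 40 km slope with efficiency ε = 0.49: R = ε·F/W = 0.49 × 139.87 / 40000 m = 1.713e-03 mm/s.
R = 1.713e-03 × 3600 = 6.17 mm/hr.
Over 21 h: total = 6.17 × 21 = 129.57 ≈ 130 mm.

R ≈ 6.17 mm/hr; total ≈ 130 mm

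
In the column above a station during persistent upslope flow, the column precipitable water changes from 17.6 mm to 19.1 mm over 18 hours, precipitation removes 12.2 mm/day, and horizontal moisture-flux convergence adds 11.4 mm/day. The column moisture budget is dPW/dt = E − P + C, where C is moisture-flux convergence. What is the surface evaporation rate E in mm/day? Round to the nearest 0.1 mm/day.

dPW/dt = (19.1 − 17.6) mm / (18/24 day) = +2.000 mm/day.
E = dPW/dt + P − C = (+2.000) + 12.2 − (11.4) = 2.8 mm/day.

E ≈ 2.8 mm/day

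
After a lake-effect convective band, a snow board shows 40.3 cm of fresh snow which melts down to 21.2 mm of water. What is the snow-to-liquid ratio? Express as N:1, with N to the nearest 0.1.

Ratio = snow depth / SWE = 403 mm / 21.2 mm = 19.0, i.e. 19.0:1.

ratio ≈ 19.0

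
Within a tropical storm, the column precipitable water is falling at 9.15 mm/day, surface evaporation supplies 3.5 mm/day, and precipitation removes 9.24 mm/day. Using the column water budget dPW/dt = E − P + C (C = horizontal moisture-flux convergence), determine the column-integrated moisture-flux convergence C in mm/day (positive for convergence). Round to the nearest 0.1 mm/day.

C ≈ -3.4 mm/day

dPW/dt = -9.15 mm/day.
C = dPW/dt − E + P = (-9.15) − 3.5 + 9.24 = -3.4 mm/day.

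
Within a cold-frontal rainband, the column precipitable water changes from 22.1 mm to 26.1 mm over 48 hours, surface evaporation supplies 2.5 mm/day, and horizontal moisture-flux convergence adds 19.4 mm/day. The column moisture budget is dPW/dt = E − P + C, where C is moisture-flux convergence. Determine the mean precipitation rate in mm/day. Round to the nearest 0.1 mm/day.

dPW/dt = (26.1 − 22.1) mm / (48/24 day) = +2.000 mm/day.
P = E + C − dPW/dt = 2.5 + (19.4) − (+2.000) = 19.9 mm/day.

P ≈ 19.9 mm/day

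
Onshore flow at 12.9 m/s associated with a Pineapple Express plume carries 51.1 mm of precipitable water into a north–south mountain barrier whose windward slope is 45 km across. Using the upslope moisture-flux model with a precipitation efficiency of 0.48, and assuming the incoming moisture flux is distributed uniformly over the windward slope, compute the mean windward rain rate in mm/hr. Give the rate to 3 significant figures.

R ≈ 25.3 mm/hr

Incoming column moisture flux per unit ridge length: F = V × PW = 12.9 × 51.1 = 659.19 mm·m/s.
Spread over the 45 km slope with efficiency ε = 0.48: R = ε·F/W = 0.48 × 659.19 / 45000 m = 7.031e-03 mm/s.
R = 7.031e-03 × 3600 = 25.3 mm/hr.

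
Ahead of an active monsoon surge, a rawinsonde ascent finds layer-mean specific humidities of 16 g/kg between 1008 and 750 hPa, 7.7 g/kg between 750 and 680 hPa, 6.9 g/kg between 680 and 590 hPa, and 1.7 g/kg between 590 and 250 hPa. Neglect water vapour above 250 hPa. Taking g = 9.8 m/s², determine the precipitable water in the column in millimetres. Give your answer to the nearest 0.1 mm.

Precipitable water is the column-integrated vapour mass per unit area: PW = (1/g) Σ q̄ Δp, with q in kg/kg and Δp in Pa (1 kg/m² of water = 1 mm).
Layer 1008–750 hPa: Δp = 258 hPa = 25800 Pa, q̄ = 0.016 kg/kg → 0.016 × 25800 / 9.8 = 42.12 mm
Layer 750–680 hPa: Δp = 70 hPa = 7000 Pa, q̄ = 0.0077 kg/kg → 0.0077 × 7000 / 9.8 = 5.50 mm
Layer 680–590 hPa: Δp = 90 hPa = 9000 Pa, q̄ = 0.0069 kg/kg → 0.0069 × 9000 / 9.8 = 6.34 mm
Layer 590–250 hPa: Δp = 340 hPa = 34000 Pa, q̄ = 0.0017 kg/kg → 0.0017 × 34000 / 9.8 = 5.90 mm
PW = 42.12 + 5.50 + 6.34 + 5.90 = 59.86 ≈ 59.9 mm.

PW ≈ 59.9 mm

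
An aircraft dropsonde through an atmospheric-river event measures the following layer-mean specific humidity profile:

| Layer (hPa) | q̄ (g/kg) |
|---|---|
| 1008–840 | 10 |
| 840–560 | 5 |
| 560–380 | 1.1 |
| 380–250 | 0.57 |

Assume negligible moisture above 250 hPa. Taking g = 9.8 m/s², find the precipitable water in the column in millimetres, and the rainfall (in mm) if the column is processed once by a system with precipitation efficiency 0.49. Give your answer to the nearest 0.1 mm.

Precipitable water is the column-integrated vapour mass per unit area: PW = (1/g) Σ q̄ Δp, with q in kg/kg and Δp in Pa (1 kg/m² of water = 1 mm).
Layer 1008–840 hPa: Δp = 168 hPa = 16800 Pa, q̄ = 0.01 kg/kg → 0.01 × 16800 / 9.8 = 17.14 mm
Layer 840–560 hPa: Δp = 280 hPa = 28000 Pa, q̄ = 0.005 kg/kg → 0.005 × 28000 / 9.8 = 14.29 mm
Layer 560–380 hPa: Δp = 180 hPa = 18000 Pa, q̄ = 0.0011 kg/kg → 0.0011 × 18000 / 9.8 = 2.02 mm
Layer 380–250 hPa: Δp = 130 hPa = 13000 Pa, q̄ = 0.00057 kg/kg → 0.00057 × 13000 / 9.8 = 0.76 mm
PW = 17.14 + 14.29 + 2.02 + 0.76 = 34.21 ≈ 34.2 mm.
Rainfall = ε × PW = 0.49 × 34.2 = 16.8 mm.

PW ≈ 34.2 mm; rainfall ≈ 16.8 mm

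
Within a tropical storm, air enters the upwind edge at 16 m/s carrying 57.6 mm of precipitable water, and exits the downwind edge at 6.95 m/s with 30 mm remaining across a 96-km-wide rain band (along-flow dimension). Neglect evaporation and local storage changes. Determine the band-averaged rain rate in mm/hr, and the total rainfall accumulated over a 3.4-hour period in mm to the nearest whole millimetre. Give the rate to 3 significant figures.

R ≈ 26.7 mm/hr; total ≈ 91 mm

Column moisture flux per unit crosswind length is F = V × PW.
Inflow: F_in = 16 × 57.6 = 921.6 mm·m/s
Outflow: F_out = 6.95 × 30 = 208.5 mm·m/s
Steady-state rate R = (F_in − F_out)/L = (921.6 − 208.5) / 96000 m = 7.428e-03 mm/s.
R = 7.428e-03 × 3600 = 26.7 mm/hr.
Over 3.4 h: total = 26.7 × 3.4 = 90.78 ≈ 91 mm.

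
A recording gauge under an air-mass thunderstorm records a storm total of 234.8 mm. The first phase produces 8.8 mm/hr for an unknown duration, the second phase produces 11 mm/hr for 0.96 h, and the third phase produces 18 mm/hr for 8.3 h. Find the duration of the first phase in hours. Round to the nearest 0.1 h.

duration ≈ 8.5 h

Known phases: 11 × 0.96 + 18 × 8.3 = 10.56 + 149.4 = 159.96 mm.
Remaining depth = 234.8 − 159.96 = 74.84 mm.
Duration = 74.84 / 8.8 = 8.5 h.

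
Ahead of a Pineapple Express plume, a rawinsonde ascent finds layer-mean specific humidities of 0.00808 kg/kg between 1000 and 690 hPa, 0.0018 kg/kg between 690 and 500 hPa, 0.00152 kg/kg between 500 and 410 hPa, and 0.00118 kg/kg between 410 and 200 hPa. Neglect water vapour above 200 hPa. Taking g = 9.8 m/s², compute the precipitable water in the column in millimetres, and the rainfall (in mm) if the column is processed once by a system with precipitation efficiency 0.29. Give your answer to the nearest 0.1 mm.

PW ≈ 33.0 mm; rainfall ≈ 9.6 mm

Precipitable water is the column-integrated vapour mass per unit area: PW = (1/g) Σ q̄ Δp, with q in kg/kg and Δp in Pa (1 kg/m² of water = 1 mm).
Layer 1000–690 hPa: Δp = 310 hPa = 31000 Pa, q̄ = 0.00808 kg/kg → 0.00808 × 31000 / 9.8 = 25.56 mm
Layer 690–500 hPa: Δp = 190 hPa = 19000 Pa, q̄ = 0.0018 kg/kg → 0.0018 × 19000 / 9.8 = 3.49 mm
Layer 500–410 hPa: Δp = 90 hPa = 9000 Pa, q̄ = 0.00152 kg/kg → 0.00152 × 9000 / 9.8 = 1.40 mm
Layer 410–200 hPa: Δp = 210 hPa = 21000 Pa, q̄ = 0.00118 kg/kg → 0.00118 × 21000 / 9.8 = 2.53 mm
PW = 25.56 + 3.49 + 1.40 + 2.53 = 32.98 ≈ 33.0 mm.
Rainfall = ε × PW = 0.29 × 33.0 = 9.6 mm.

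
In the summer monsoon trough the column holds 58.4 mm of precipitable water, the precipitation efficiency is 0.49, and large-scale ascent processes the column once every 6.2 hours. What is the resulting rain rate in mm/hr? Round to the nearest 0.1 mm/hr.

Each overturning extracts ε × PW = 0.49 × 58.4 = 28.616 mm.
Rate = ε·PW / τ = 28.616 / 6.2 h = 4.6 mm/hr.

R ≈ 4.6 mm/hr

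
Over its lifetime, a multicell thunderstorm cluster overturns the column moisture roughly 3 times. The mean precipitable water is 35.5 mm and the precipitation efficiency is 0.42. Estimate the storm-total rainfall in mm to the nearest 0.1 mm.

rainfall ≈ 44.7 mm

Each cycle deposits ε × PW = 0.42 × 35.5 = 14.91 mm.
Over 3 cycles: 3 × 14.91 = 44.7 mm.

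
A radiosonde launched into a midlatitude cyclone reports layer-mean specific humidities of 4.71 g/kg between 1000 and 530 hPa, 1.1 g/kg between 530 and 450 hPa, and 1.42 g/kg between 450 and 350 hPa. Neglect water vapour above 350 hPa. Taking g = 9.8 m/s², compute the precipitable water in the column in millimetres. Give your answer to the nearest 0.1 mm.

PW ≈ 24.9 mm

Precipitable water is the column-integrated vapour mass per unit area: PW = (1/g) Σ q̄ Δp, with q in kg/kg and Δp in Pa (1 kg/m² of water = 1 mm).
Layer 1000–530 hPa: Δp = 470 hPa = 47000 Pa, q̄ = 0.00471 kg/kg → 0.00471 × 47000 / 9.8 = 22.59 mm
Layer 530–450 hPa: Δp = 80 hPa = 8000 Pa, q̄ = 0.0011 kg/kg → 0.0011 × 8000 / 9.8 = 0.90 mm
Layer 450–350 hPa: Δp = 100 hPa = 10000 Pa, q̄ = 0.00142 kg/kg → 0.00142 × 10000 / 9.8 = 1.45 mm
PW = 22.59 + 0.90 + 1.45 = 24.94 ≈ 24.9 mm.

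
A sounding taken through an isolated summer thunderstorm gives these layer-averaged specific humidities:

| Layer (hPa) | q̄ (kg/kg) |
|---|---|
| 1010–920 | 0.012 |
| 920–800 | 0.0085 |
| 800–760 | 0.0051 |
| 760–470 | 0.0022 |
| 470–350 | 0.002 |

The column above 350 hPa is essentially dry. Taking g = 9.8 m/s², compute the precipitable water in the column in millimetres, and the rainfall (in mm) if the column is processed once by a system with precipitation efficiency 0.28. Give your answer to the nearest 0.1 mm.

PW ≈ 32.5 mm; rainfall ≈ 9.1 mm

Precipitable water is the column-integrated vapour mass per unit area: PW = (1/g) Σ q̄ Δp, with q in kg/kg and Δp in Pa (1 kg/m² of water = 1 mm).
Layer 1010–920 hPa: Δp = 90 hPa = 9000 Pa, q̄ = 0.012 kg/kg → 0.012 × 9000 / 9.8 = 11.02 mm
Layer 920–800 hPa: Δp = 120 hPa = 12000 Pa, q̄ = 0.0085 kg/kg → 0.0085 × 12000 / 9.8 = 10.41 mm
Layer 800–760 hPa: Δp = 40 hPa = 4000 Pa, q̄ = 0.0051 kg/kg → 0.0051 × 4000 / 9.8 = 2.08 mm
Layer 760–470 hPa: Δp = 290 hPa = 29000 Pa, q̄ = 0.0022 kg/kg → 0.0022 × 29000 / 9.8 = 6.51 mm
Layer 470–350 hPa: Δp = 120 hPa = 12000 Pa, q̄ = 0.002 kg/kg → 0.002 × 12000 / 9.8 = 2.45 mm
PW = 11.02 + 10.41 + 2.08 + 6.51 + 2.45 = 32.47 ≈ 32.5 mm.
Rainfall = ε × PW = 0.28 × 32.5 = 9.1 mm.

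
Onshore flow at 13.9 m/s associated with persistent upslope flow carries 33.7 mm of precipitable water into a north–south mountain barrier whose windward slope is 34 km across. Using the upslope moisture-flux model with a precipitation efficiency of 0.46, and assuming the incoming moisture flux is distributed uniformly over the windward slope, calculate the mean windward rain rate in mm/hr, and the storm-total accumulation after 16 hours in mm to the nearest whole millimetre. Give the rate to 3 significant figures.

Incoming column moisture flux per unit ridge length: F = V × PW = 13.9 × 33.7 = 468.43 mm·m/s.
Spread over the 34 km slope with efficiency ε = 0.46: R = ε·F/W = 0.46 × 468.43 / 34000 m = 6.338e-03 mm/s.
R = 6.338e-03 × 3600 = 22.8 mm/hr.
Over 16 h: total = 22.8 × 16 = 364.8 ≈ 365 mm.

R ≈ 22.8 mm/hr; total ≈ 365 mm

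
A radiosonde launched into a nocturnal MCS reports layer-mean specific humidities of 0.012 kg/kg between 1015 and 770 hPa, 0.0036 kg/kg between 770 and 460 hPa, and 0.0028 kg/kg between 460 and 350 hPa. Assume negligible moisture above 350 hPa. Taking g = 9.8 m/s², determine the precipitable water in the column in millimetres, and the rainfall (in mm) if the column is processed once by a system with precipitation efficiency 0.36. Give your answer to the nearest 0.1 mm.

Precipitable water is the column-integrated vapour mass per unit area: PW = (1/g) Σ q̄ Δp, with q in kg/kg and Δp in Pa (1 kg/m² of water = 1 mm).
Layer 1015–770 hPa: Δp = 245 hPa = 24500 Pa, q̄ = 0.012 kg/kg → 0.012 × 24500 / 9.8 = 30.00 mm
Layer 770–460 hPa: Δp = 310 hPa = 31000 Pa, q̄ = 0.0036 kg/kg → 0.0036 × 31000 / 9.8 = 11.39 mm
Layer 460–350 hPa: Δp = 110 hPa = 11000 Pa, q̄ = 0.0028 kg/kg → 0.0028 × 11000 / 9.8 = 3.14 mm
PW = 30.00 + 11.39 + 3.14 = 44.53 ≈ 44.5 mm.
Rainfall = ε × PW = 0.36 × 44.5 = 16.0 mm.

PW ≈ 44.5 mm; rainfall ≈ 16.0 mm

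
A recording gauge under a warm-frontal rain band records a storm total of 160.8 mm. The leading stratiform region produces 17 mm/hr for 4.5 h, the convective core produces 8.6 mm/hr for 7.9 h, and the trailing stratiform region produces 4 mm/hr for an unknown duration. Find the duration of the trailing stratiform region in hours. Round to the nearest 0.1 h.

duration ≈ 4.1 h

Known phases: 17 × 4.5 + 8.6 × 7.9 = 76.5 + 67.94 = 144.44 mm.
Remaining depth = 160.8 − 144.44 = 16.36 mm.
Duration = 16.36 / 4 = 4.1 h.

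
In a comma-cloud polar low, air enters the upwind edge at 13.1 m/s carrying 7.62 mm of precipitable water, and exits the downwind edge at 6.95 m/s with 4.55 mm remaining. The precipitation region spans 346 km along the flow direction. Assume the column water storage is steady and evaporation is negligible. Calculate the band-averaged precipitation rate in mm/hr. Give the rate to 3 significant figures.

Column moisture flux per unit crosswind length is F = V × PW.
Inflow: F_in = 13.1 × 7.62 = 99.822 mm·m/s
Outflow: F_out = 6.95 × 4.55 = 31.6225 mm·m/s
Steady-state rate R = (F_in − F_out)/L = (99.822 − 31.6225) / 346000 m = 1.971e-04 mm/s.
R = 1.971e-04 × 3600 = 0.710 mm/hr.

R ≈ 0.710 mm/hr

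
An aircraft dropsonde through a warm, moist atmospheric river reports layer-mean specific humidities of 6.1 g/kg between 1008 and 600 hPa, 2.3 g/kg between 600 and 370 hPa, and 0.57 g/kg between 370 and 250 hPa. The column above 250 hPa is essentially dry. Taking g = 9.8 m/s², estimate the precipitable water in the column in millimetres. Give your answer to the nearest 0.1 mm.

PW ≈ 31.5 mm

Precipitable water is the column-integrated vapour mass per unit area: PW = (1/g) Σ q̄ Δp, with q in kg/kg and Δp in Pa (1 kg/m² of water = 1 mm).
Layer 1008–600 hPa: Δp = 408 hPa = 40800 Pa, q̄ = 0.0061 kg/kg → 0.0061 × 40800 / 9.8 = 25.40 mm
Layer 600–370 hPa: Δp = 230 hPa = 23000 Pa, q̄ = 0.0023 kg/kg → 0.0023 × 23000 / 9.8 = 5.40 mm
Layer 370–250 hPa: Δp = 120 hPa = 12000 Pa, q̄ = 0.00057 kg/kg → 0.00057 × 12000 / 9.8 = 0.70 mm
PW = 25.40 + 5.40 + 0.70 = 31.50 ≈ 31.5 mm.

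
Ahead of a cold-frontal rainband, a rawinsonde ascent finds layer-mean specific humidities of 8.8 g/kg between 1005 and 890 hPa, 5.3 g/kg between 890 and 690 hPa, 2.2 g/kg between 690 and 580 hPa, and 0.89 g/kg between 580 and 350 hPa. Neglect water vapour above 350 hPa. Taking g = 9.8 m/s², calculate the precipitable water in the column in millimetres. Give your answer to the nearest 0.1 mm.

PW ≈ 25.7 mm

Precipitable water is the column-integrated vapour mass per unit area: PW = (1/g) Σ q̄ Δp, with q in kg/kg and Δp in Pa (1 kg/m² of water = 1 mm).
Layer 1005–890 hPa: Δp = 115 hPa = 11500 Pa, q̄ = 0.0088 kg/kg → 0.0088 × 11500 / 9.8 = 10.33 mm
Layer 890–690 hPa: Δp = 200 hPa = 20000 Pa, q̄ = 0.0053 kg/kg → 0.0053 × 20000 / 9.8 = 10.82 mm
Layer 690–580 hPa: Δp = 110 hPa = 11000 Pa, q̄ = 0.0022 kg/kg → 0.0022 × 11000 / 9.8 = 2.47 mm
Layer 580–350 hPa: Δp = 230 hPa = 23000 Pa, q̄ = 0.00089 kg/kg → 0.00089 × 23000 / 9.8 = 2.09 mm
PW = 10.33 + 10.82 + 2.47 + 2.09 = 25.71 ≈ 25.7 mm.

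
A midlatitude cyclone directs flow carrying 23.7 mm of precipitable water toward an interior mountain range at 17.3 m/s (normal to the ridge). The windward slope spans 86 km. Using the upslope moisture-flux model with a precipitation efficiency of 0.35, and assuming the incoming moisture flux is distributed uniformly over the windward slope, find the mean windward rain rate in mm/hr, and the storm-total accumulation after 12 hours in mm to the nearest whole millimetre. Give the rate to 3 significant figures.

Incoming column moisture flux per unit ridge length: F = V × PW = 17.3 × 23.7 = 410.01 mm·m/s.
Spread over the 86 km slope with efficiency ε = 0.35: R = ε·F/W = 0.35 × 410.01 / 86000 m = 1.669e-03 mm/s.
R = 1.669e-03 × 3600 = 6.01 mm/hr.
Over 12 h: total = 6.01 × 12 = 72.12 ≈ 72 mm.

R ≈ 6.01 mm/hr; total ≈ 72 mm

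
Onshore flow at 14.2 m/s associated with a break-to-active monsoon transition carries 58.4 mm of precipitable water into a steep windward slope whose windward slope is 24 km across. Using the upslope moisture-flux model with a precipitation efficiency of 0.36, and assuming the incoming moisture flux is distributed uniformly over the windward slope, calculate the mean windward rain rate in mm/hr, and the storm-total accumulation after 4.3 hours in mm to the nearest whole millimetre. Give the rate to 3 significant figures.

R ≈ 44.8 mm/hr; total ≈ 193 mm

Incoming column moisture flux per unit ridge length: F = V × PW = 14.2 × 58.4 = 829.28 mm·m/s.
Spread over the 24 km slope with efficiency ε = 0.36: R = ε·F/W = 0.36 × 829.28 / 24000 m = 1.244e-02 mm/s.
R = 1.244e-02 × 3600 = 44.8 mm/hr.
Over 4.3 h: total = 44.8 × 4.3 = 192.64 ≈ 193 mm.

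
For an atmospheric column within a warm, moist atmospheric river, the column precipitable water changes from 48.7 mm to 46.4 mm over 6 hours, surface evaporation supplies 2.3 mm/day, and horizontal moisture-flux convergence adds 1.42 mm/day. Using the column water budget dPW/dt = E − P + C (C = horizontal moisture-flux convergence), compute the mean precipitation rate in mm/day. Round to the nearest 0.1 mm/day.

dPW/dt = (46.4 − 48.7) mm / (6/24 day) = -9.200 mm/day.
P = E + C − dPW/dt = 2.3 + (1.42) − (-9.200) = 12.9 mm/day.

P ≈ 12.9 mm/day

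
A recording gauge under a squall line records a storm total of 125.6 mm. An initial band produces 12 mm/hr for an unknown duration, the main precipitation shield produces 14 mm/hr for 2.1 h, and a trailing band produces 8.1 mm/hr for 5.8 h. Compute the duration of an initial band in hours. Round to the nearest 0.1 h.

Known phases: 14 × 2.1 + 8.1 × 5.8 = 29.4 + 46.98 = 76.38 mm.
Remaining depth = 125.6 − 76.38 = 49.22 mm.
Duration = 49.22 / 12 = 4.1 h.

duration ≈ 4.1 h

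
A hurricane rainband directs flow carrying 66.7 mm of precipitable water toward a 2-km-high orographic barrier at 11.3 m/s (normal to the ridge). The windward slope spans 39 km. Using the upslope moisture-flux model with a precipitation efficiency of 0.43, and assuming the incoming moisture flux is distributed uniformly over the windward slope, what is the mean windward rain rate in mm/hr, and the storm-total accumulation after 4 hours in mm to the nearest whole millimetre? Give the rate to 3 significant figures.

Incoming column moisture flux per unit ridge length: F = V × PW = 11.3 × 66.7 = 753.71 mm·m/s.
Spread over the 39 km slope with efficiency ε = 0.43: R = ε·F/W = 0.43 × 753.71 / 39000 m = 8.310e-03 mm/s.
R = 8.310e-03 × 3600 = 29.9 mm/hr.
Over 4 h: total = 29.9 × 4 = 119.6 ≈ 120 mm.

R ≈ 29.9 mm/hr; total ≈ 120 mm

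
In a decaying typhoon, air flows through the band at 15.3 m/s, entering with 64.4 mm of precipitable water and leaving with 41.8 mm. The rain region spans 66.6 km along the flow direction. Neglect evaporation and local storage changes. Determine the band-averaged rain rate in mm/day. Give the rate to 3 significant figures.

Column moisture flux per unit crosswind length is F = V × PW.
Inflow: F_in = 15.3 × 64.4 = 985.32 mm·m/s
Outflow: F_out = 15.3 × 41.8 = 639.54 mm·m/s
Steady-state rate R = (F_in − F_out)/L = (985.32 − 639.54) / 66600 m = 5.192e-03 mm/s.
R = 5.192e-03 × 3600 × 24 = 449 mm/day.

R ≈ 449 mm/day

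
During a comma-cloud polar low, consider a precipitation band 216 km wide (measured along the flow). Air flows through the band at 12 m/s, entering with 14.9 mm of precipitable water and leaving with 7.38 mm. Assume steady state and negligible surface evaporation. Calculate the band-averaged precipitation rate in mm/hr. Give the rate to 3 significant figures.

Column moisture flux per unit crosswind length is F = V × PW.
Inflow: F_in = 12 × 14.9 = 178.8 mm·m/s
Outflow: F_out = 12 × 7.38 = 88.56 mm·m/s
Steady-state rate R = (F_in − F_out)/L = (178.8 − 88.56) / 216000 m = 4.178e-04 mm/s.
R = 4.178e-04 × 3600 = 1.50 mm/hr.

R ≈ 1.50 mm/hr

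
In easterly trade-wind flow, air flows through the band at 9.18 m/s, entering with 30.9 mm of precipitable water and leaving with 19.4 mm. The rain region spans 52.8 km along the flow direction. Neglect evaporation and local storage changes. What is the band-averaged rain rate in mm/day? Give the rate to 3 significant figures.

R ≈ 173 mm/day

Column moisture flux per unit crosswind length is F = V × PW.
Inflow: F_in = 9.18 × 30.9 = 283.662 mm·m/s
Outflow: F_out = 9.18 × 19.4 = 178.092 mm·m/s
Steady-state rate R = (F_in − F_out)/L = (283.662 − 178.092) / 52800 m = 1.999e-03 mm/s.
R = 1.999e-03 × 3600 × 24 = 173 mm/day.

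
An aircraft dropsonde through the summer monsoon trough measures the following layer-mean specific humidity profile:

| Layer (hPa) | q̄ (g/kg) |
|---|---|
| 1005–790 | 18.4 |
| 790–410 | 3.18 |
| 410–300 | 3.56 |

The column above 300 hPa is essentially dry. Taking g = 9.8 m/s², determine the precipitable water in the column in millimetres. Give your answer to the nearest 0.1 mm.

Precipitable water is the column-integrated vapour mass per unit area: PW = (1/g) Σ q̄ Δp, with q in kg/kg and Δp in Pa (1 kg/m² of water = 1 mm).
Layer 1005–790 hPa: Δp = 215 hPa = 21500 Pa, q̄ = 0.0184 kg/kg → 0.0184 × 21500 / 9.8 = 40.37 mm
Layer 790–410 hPa: Δp = 380 hPa = 38000 Pa, q̄ = 0.00318 kg/kg → 0.00318 × 38000 / 9.8 = 12.33 mm
Layer 410–300 hPa: Δp = 110 hPa = 11000 Pa, q̄ = 0.00356 kg/kg → 0.00356 × 11000 / 9.8 = 4.00 mm
PW = 40.37 + 12.33 + 4.00 = 56.70 ≈ 56.7 mm.

PW ≈ 56.7 mm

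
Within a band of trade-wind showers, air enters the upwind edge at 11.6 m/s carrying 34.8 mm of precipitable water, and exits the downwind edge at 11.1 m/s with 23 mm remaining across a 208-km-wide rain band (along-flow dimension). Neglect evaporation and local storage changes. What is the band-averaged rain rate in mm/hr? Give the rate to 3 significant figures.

R ≈ 2.57 mm/hr

Column moisture flux per unit crosswind length is F = V × PW.
Inflow: F_in = 11.6 × 34.8 = 403.68 mm·m/s
Outflow: F_out = 11.1 × 23 = 255.3 mm·m/s
Steady-state rate R = (F_in − F_out)/L = (403.68 − 255.3) / 208000 m = 7.134e-04 mm/s.
R = 7.134e-04 × 3600 = 2.57 mm/hr.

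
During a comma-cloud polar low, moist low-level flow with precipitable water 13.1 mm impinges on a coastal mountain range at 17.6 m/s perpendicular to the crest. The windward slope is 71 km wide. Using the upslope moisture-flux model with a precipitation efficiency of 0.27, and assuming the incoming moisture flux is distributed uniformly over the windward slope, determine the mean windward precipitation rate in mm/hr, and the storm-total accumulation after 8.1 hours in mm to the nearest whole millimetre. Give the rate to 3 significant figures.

Incoming column moisture flux per unit ridge length: F = V × PW = 17.6 × 13.1 = 230.56 mm·m/s.
Spread over the 71 km slope with efficiency ε = 0.27: R = ε·F/W = 0.27 × 230.56 / 71000 m = 8.768e-04 mm/s.
R = 8.768e-04 × 3600 = 3.16 mm/hr.
Over 8.1 h: total = 3.16 × 8.1 = 25.596 ≈ 26 mm.

R ≈ 3.16 mm/hr; total ≈ 26 mm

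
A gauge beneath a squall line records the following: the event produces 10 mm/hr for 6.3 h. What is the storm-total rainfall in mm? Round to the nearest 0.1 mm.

Total = Σ Rᵢ Δtᵢ = 10 × 6.3
      = 63 = 63.0 mm.

total ≈ 63.0 mm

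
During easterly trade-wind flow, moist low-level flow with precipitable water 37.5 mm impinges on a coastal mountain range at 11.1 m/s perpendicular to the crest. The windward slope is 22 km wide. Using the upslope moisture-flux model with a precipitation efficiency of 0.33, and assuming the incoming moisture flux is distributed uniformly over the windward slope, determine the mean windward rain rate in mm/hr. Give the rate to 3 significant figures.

Incoming column moisture flux per unit ridge length: F = V × PW = 11.1 × 37.5 = 416.25 mm·m/s.
Spread over the 22 km slope with efficiency ε = 0.33: R = ε·F/W = 0.33 × 416.25 / 22000 m = 6.244e-03 mm/s.
R = 6.244e-03 × 3600 = 22.5 mm/hr.

R ≈ 22.5 mm/hr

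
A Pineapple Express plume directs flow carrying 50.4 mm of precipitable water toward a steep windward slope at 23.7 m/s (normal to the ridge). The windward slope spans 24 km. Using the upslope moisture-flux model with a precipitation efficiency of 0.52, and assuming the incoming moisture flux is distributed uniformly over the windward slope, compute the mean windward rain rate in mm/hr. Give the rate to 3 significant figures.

Incoming column moisture flux per unit ridge length: F = V × PW = 23.7 × 50.4 = 1194.48 mm·m/s.
Spread over the 24 km slope with efficiency ε = 0.52: R = ε·F/W = 0.52 × 1194.48 / 24000 m = 2.588e-02 mm/s.
R = 2.588e-02 × 3600 = 93.2 mm/hr.

R ≈ 93.2 mm/hr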